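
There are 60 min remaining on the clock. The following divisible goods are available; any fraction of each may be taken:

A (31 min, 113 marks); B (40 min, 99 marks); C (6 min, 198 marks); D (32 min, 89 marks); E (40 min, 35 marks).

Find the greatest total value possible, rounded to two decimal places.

374.97

Take in order of value per unit:
- C (198/6 per unit): all 6 → value 198, running total 198.00
- A (113/31 per unit): all 31 → value 113, running total 311.00
- D (89/32 per unit): 23 of 32 → value 23×89/32 = 63.9688, running total 374.97
Total 374.97.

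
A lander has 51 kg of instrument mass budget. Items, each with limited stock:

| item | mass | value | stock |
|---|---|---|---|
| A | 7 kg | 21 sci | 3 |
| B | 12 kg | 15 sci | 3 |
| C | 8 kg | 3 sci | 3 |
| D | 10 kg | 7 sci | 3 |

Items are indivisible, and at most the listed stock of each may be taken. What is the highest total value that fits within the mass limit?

Top feasible selections:
- 3×A + 2×B: mass 45, value 93
- 3×A + 1×B + 1×C + 1×D: mass 51, value 88
- 2×A + 3×B: mass 50, value 87
- 3×A + 1×B + 1×D: mass 43, value 85
Best: 93 sci.

93 sci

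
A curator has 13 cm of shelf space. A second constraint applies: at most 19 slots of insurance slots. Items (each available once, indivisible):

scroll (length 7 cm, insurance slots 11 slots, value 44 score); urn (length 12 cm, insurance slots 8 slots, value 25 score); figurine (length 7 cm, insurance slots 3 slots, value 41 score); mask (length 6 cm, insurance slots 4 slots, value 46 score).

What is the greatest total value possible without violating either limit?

90 score

Feasible sets respecting both limits:
- scroll+mask: length 13, insurance slots 15, value 90
- figurine+mask: length 13, insurance slots 7, value 87
- mask: length 6, insurance slots 4, value 46
- scroll: length 7, insurance slots 11, value 44
Best: 90 score.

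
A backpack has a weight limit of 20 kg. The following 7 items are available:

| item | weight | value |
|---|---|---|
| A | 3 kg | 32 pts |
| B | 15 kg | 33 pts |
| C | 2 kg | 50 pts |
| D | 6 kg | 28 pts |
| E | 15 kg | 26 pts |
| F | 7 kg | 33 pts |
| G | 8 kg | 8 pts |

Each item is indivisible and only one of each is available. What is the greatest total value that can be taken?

143 pts

Check high-value combinations within 20 kg:
- A+C+D+F: weight 3+2+6+7=18, value 32+50+28+33=143
- A+C+F+G: weight 3+2+7+8=20, value 32+50+33+8=123
- A+C+D+G: weight 3+2+6+8=19, value 32+50+28+8=118
Best: 143 pts.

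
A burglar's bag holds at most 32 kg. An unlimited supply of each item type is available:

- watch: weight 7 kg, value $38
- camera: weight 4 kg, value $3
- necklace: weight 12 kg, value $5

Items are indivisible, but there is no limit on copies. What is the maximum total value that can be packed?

$155

Best value-per-unit is watch at 38/7; filling with it alone gives 4×38 = 152.
Optimal mix: 4×watch + 1×camera → weight 32, value 155.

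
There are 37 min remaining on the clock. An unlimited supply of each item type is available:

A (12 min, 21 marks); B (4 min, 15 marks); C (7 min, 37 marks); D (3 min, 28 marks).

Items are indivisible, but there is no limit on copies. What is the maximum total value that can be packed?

Best value-per-unit is D at 28/3, and filling with it alone uses time 12×3=36. No mix of the others beats 12×28 = 336.

336 marks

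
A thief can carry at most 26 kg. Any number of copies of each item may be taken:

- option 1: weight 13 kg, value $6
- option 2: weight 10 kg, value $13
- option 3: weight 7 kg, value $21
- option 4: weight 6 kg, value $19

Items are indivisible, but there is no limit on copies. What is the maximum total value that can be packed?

$80

Best value-per-unit is option 4 at 19/6; filling with it alone gives 4×19 = 76.
Optimal mix: 2×option 3 + 2×option 4 → weight 26, value 80.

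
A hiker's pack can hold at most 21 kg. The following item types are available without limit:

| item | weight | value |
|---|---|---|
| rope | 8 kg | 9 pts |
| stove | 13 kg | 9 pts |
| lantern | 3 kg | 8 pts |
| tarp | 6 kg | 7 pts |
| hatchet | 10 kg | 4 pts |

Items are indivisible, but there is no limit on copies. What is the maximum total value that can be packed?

Best value-per-unit is lantern at 8/3, and filling with it alone uses weight 7×3=21. No mix of the others beats 7×8 = 56.

56 pts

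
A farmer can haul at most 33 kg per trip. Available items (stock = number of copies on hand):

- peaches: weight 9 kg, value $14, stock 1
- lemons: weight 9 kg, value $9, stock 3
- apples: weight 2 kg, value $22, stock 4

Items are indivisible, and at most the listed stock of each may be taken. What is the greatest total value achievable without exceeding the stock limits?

$111

Top feasible selections:
- 1×peaches + 1×lemons + 4×apples: weight 26, value 111
- 2×lemons + 4×apples: weight 26, value 106
- 1×peaches + 4×apples: weight 17, value 102
- 1×peaches + 2×lemons + 3×apples: weight 33, value 98
Best: $111.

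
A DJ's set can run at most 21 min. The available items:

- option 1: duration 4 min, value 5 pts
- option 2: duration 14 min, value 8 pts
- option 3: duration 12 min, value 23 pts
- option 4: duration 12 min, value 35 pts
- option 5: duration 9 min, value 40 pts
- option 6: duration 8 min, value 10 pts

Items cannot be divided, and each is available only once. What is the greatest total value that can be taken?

Check high-value combinations within 21 min:
- option 4+option 5: duration 12+9=21, value 35+40=75
- option 3+option 5: duration 12+9=21, value 23+40=63
- option 1+option 5+option 6: duration 4+9+8=21, value 5+40+10=55
- option 5+option 6: duration 9+8=17, value 40+10=50
Best: 75 pts.

75 pts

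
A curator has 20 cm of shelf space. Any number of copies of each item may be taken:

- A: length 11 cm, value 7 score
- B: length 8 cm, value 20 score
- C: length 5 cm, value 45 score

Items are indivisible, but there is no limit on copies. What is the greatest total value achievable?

180 score

Best value-per-unit is C at 45/5, and filling with it alone uses length 4×5=20. No mix of the others beats 4×45 = 180.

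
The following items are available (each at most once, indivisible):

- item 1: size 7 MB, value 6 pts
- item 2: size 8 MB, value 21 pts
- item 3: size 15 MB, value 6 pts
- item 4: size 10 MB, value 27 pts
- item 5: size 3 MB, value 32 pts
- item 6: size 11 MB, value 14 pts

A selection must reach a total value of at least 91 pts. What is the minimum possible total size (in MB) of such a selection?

32

Subsets with value ≥ 91, sorted by total size:
- item 2+item 4+item 5+item 6: size 32, value 94
- item 1+item 2+item 4+item 5+item 6: size 39, value 100
- item 1+item 2+item 3+item 4+item 5: size 43, value 92
Minimum size: 32 MB.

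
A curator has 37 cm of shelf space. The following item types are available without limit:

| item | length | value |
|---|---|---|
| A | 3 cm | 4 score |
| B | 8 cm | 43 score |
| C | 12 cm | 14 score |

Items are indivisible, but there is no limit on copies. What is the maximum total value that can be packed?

Best value-per-unit is B at 43/8; filling with it alone gives 4×43 = 172.
Optimal mix: 1×A + 4×B → length 35, value 176.

176 score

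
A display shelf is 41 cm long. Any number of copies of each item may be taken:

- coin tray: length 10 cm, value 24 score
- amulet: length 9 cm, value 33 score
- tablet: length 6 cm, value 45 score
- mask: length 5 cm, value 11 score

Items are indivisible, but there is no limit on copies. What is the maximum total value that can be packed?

Best value-per-unit is tablet at 45/6; filling with it alone gives 6×45 = 270.
Optimal mix: 6×tablet + 1×mask → length 41, value 281.

281 score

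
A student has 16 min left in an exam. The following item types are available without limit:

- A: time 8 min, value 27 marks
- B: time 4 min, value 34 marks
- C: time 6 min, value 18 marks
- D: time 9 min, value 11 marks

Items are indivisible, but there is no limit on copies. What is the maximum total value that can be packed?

Best value-per-unit is B at 34/4, and filling with it alone uses time 4×4=16. No mix of the others beats 4×34 = 136.

136 marks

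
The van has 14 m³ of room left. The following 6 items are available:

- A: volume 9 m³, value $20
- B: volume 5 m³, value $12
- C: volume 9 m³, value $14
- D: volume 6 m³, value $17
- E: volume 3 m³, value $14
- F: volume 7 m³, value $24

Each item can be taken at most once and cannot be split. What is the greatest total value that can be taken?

Check high-value combinations within 14 m³:
- B+D+E: volume 5+6+3=14, value 12+17+14=43
- D+F: volume 6+7=13, value 17+24=41
- E+F: volume 3+7=10, value 14+24=38
- B+F: volume 5+7=12, value 12+24=36
- A+E: volume 9+3=12, value 20+14=34
Best: $43.

$43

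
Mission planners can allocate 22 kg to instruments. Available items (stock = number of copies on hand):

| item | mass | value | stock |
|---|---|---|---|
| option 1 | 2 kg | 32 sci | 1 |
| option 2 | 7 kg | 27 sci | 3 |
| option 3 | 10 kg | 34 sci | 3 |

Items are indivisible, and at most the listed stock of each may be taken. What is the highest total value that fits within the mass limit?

100 sci

Top feasible selections:
- 1×option 1 + 2×option 3: mass 22, value 100
- 1×option 1 + 1×option 2 + 1×option 3: mass 19, value 93
Best: 100 sci.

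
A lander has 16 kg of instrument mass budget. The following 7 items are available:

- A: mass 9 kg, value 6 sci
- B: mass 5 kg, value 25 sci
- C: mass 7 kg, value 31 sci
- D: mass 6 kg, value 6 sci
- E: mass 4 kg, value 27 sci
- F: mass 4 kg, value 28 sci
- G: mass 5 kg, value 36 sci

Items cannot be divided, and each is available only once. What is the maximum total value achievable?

95 sci

This is a 0/1 knapsack; check combinations near the capacity.
- C+F+G: mass 7+4+5=16, value 31+28+36=95
- C+E+G: mass 7+4+5=16, value 31+27+36=94
- E+F+G: mass 4+4+5=13, value 27+28+36=91
- B+F+G: mass 5+4+5=14, value 25+28+36=89
Best: 95 sci.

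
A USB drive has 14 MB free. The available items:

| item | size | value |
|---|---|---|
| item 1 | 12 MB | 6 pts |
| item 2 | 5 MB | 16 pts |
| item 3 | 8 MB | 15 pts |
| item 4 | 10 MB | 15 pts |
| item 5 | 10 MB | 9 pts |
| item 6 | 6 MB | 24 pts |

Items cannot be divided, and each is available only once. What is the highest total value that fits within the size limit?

This is a 0/1 knapsack; check combinations near the capacity.
- item 2+item 6: size 5+6=11, value 16+24=40
- item 3+item 6: size 8+6=14, value 15+24=39
- item 2+item 3: size 5+8=13, value 16+15=31
- item 6: size 6, value 24
- item 2: size 5, value 16
Best: 40 pts.

40 pts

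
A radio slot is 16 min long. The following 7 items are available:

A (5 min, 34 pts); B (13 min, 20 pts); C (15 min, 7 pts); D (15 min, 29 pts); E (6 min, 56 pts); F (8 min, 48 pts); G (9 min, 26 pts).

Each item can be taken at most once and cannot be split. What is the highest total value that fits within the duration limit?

Check high-value combinations within 16 min:
- E+F: duration 6+8=14, value 56+48=104
- A+E: duration 5+6=11, value 34+56=90
- A+F: duration 5+8=13, value 34+48=82
Best: 104 pts.

104 pts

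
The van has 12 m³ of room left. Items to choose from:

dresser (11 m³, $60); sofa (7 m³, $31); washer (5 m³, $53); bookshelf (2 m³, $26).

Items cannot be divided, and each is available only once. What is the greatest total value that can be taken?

$84

Check high-value combinations within 12 m³:
- sofa+washer: volume 7+5=12, value 31+53=84
- washer+bookshelf: volume 5+2=7, value 53+26=79
- dresser: volume 11, value 60
Best: $84.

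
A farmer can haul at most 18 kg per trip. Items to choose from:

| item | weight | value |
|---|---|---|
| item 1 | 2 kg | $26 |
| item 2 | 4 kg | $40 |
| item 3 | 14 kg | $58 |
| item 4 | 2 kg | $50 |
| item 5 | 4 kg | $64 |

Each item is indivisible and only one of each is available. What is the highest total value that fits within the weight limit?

$180

Check high-value combinations within 18 kg:
- item 1+item 2+item 4+item 5: weight 2+4+2+4=12, value 26+40+50+64=180
- item 2+item 4+item 5: weight 4+2+4=10, value 40+50+64=154
- item 1+item 4+item 5: weight 2+2+4=8, value 26+50+64=140
Best: $180.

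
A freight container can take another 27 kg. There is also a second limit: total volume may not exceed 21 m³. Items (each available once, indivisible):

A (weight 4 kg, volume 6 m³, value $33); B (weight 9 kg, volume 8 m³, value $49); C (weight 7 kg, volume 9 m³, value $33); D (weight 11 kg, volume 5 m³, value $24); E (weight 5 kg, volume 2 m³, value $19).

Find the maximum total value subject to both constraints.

Feasible sets respecting both limits:
- A+B+D: weight 24, volume 19, value 106
- A+B+E: weight 18, volume 16, value 101
- B+C+E: weight 21, volume 19, value 101
Best: $106.

$106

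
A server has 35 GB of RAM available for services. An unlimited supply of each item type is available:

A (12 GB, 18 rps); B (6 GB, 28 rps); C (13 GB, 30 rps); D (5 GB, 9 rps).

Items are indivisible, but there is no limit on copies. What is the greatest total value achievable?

Best value-per-unit is B at 28/6; filling with it alone gives 5×28 = 140.
Optimal mix: 5×B + 1×D → memory 35, value 149.

149 rps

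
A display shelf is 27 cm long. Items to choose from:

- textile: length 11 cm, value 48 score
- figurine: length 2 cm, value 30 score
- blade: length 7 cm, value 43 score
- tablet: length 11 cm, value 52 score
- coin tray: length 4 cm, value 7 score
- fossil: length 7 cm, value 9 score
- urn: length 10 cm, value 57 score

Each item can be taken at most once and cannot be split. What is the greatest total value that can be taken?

This is a 0/1 knapsack; check combinations near the capacity.
- figurine+tablet+coin tray+urn: length 2+11+4+10=27, value 30+52+7+57=146
- textile+figurine+coin tray+urn: length 11+2+4+10=27, value 48+30+7+57=142
- figurine+tablet+urn: length 2+11+10=23, value 30+52+57=139
- figurine+blade+fossil+urn: length 2+7+7+10=26, value 30+43+9+57=139
Best: 146 score.

146 score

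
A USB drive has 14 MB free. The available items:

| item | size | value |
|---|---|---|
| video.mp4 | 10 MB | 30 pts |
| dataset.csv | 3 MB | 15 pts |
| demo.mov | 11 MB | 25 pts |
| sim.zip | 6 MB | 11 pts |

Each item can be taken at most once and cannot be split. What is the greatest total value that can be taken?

45 pts

Check high-value combinations within 14 MB:
- video.mp4+dataset.csv: size 10+3=13, value 30+15=45
- dataset.csv+demo.mov: size 3+11=14, value 15+25=40
- video.mp4: size 10, value 30
Best: 45 pts.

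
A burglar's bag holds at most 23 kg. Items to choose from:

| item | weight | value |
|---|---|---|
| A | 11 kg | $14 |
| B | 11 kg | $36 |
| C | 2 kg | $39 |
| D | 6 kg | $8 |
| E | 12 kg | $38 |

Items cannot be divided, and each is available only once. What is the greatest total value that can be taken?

This is a 0/1 knapsack; check combinations near the capacity.
- C+D+E: weight 2+6+12=20, value 39+8+38=85
- B+C+D: weight 11+2+6=19, value 36+39+8=83
- C+E: weight 2+12=14, value 39+38=77
- B+C: weight 11+2=13, value 36+39=75
- B+E: weight 11+12=23, value 36+38=74
Best: $85.

$85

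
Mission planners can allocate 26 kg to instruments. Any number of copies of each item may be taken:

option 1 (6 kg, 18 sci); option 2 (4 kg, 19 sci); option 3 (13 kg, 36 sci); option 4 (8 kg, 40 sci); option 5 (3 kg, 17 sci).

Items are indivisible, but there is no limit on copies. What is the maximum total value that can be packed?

Best value-per-unit is option 5 at 17/3; filling with it alone gives 8×17 = 136.
Optimal mix: 1×option 4 + 6×option 5 → mass 26, value 142.

142 sci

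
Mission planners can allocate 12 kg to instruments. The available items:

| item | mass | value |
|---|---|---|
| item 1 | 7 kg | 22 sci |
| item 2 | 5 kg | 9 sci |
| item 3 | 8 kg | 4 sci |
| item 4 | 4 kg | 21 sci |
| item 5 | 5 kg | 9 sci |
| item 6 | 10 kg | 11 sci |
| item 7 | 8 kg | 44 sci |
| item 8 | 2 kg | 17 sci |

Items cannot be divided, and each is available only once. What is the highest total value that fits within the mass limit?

Check high-value combinations within 12 kg:
- item 4+item 7: mass 4+8=12, value 21+44=65
- item 7+item 8: mass 8+2=10, value 44+17=61
- item 2+item 4+item 8: mass 5+4+2=11, value 9+21+17=47
Best: 65 sci.

65 sci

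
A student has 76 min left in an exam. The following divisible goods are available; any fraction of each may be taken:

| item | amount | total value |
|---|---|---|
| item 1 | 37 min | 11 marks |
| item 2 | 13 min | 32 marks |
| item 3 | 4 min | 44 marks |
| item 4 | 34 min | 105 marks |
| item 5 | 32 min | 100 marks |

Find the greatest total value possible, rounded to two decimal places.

263.77

Take in order of value per unit:
- item 3 (44/4 per unit): all 4 → value 44, running total 44.00
- item 5 (100/32 per unit): all 32 → value 100, running total 144.00
- item 4 (105/34 per unit): all 34 → value 105, running total 249.00
- item 2 (32/13 per unit): 6 of 13 → value 6×32/13 = 14.7692, running total 263.77
Total 263.77.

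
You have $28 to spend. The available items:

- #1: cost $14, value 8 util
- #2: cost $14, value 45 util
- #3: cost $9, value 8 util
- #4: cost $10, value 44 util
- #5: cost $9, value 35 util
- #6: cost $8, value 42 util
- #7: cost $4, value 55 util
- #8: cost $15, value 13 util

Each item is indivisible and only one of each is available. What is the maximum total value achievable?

Check high-value combinations within $28:
- #2+#4+#7: cost 14+10+4=28, value 45+44+55=144
- #2+#6+#7: cost 14+8+4=26, value 45+42+55=142
- #4+#6+#7: cost 10+8+4=22, value 44+42+55=141
- #2+#5+#7: cost 14+9+4=27, value 45+35+55=135
Best: 144 util.

144 util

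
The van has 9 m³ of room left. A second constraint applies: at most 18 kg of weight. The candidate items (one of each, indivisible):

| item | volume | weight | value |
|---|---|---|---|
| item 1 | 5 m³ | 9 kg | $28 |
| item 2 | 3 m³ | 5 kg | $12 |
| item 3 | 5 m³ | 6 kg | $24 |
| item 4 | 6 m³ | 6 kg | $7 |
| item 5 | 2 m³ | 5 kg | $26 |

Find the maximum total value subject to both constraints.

Feasible sets respecting both limits:
- item 1+item 5: volume 7, weight 14, value 54
- item 3+item 5: volume 7, weight 11, value 50
- item 1+item 2: volume 8, weight 14, value 40
Best: $54.

$54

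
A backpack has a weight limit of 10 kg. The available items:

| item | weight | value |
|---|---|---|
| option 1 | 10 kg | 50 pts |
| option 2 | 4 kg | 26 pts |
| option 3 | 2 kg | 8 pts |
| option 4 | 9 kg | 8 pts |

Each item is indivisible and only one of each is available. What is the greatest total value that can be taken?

Check high-value combinations within 10 kg:
- option 1: weight 10, value 50
- option 2+option 3: weight 4+2=6, value 26+8=34
- option 2: weight 4, value 26
Best: 50 pts.

50 pts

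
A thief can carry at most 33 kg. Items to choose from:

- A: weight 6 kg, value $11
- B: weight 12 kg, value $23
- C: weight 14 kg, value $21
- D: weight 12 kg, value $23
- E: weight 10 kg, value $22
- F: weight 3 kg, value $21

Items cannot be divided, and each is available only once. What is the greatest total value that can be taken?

This is a 0/1 knapsack; check combinations near the capacity.
- A+B+D+F: weight 6+12+12+3=33, value 11+23+23+21=78
- A+B+E+F: weight 6+12+10+3=31, value 11+23+22+21=77
- A+D+E+F: weight 6+12+10+3=31, value 11+23+22+21=77
- A+C+E+F: weight 6+14+10+3=33, value 11+21+22+21=75
Best: $78.

$78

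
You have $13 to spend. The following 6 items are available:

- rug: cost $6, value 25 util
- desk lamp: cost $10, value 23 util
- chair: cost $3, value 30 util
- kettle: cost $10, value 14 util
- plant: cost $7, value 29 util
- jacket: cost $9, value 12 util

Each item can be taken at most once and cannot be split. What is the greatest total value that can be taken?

Check high-value combinations within $13:
- chair+plant: cost 3+7=10, value 30+29=59
- rug+chair: cost 6+3=9, value 25+30=55
- rug+plant: cost 6+7=13, value 25+29=54
- desk lamp+chair: cost 10+3=13, value 23+30=53
Best: 59 util.

59 util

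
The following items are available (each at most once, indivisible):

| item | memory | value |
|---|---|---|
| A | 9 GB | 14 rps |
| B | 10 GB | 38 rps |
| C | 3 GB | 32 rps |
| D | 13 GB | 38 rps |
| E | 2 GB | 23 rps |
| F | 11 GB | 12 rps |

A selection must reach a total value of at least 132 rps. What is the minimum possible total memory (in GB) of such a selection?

37

Subsets with value ≥ 132, sorted by total memory:
- A+B+C+D+E: memory 37, value 145
- B+C+D+E+F: memory 39, value 143
- A+B+C+D+F: memory 46, value 134
- A+B+C+D+E+F: memory 48, value 157
Minimum memory: 37 GB.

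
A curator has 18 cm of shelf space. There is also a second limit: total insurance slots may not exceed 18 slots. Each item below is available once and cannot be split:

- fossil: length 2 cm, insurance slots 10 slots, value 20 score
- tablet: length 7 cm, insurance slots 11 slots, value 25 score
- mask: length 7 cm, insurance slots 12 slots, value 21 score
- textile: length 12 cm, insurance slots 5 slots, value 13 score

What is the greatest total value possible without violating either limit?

Feasible sets respecting both limits:
- fossil+textile: length 14, insurance slots 15, value 33
- tablet: length 7, insurance slots 11, value 25
- mask: length 7, insurance slots 12, value 21
Best: 33 score.

33 score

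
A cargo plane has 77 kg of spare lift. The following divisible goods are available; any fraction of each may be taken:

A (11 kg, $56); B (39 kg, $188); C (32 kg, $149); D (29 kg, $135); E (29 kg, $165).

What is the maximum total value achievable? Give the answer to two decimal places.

Take in order of value per unit:
- E (165/29 per unit): all 29 → value 165, running total 165.00
- A (56/11 per unit): all 11 → value 56, running total 221.00
- B (188/39 per unit): 37 of 39 → value 37×188/39 = 178.3590, running total 399.36
Total 399.36.

399.36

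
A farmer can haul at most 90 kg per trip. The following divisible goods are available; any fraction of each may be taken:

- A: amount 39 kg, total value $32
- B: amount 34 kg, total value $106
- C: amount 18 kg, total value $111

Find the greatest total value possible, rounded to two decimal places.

248.18

Take in order of value per unit:
- C (111/18 per unit): all 18 → value 111, running total 111.00
- B (106/34 per unit): all 34 → value 106, running total 217.00
- A (32/39 per unit): 38 of 39 → value 38×32/39 = 31.1795, running total 248.18
Total 248.18.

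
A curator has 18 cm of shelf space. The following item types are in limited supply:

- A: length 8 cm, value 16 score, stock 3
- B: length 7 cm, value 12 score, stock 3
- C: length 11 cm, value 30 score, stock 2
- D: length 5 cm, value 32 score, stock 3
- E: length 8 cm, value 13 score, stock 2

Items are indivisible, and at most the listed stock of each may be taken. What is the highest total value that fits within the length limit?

96 score

Best selections within length 18 and stock limits:
- 3×D: length 15, value 96
- 1×A + 2×D: length 18, value 80
- 2×D + 1×E: length 18, value 77
- 1×B + 2×D: length 17, value 76
Best: 96 score.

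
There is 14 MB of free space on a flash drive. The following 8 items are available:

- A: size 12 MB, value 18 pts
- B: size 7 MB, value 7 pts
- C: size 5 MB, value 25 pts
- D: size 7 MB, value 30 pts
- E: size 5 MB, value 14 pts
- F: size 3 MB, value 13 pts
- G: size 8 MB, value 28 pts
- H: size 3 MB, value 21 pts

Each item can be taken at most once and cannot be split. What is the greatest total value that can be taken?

64 pts

Check high-value combinations within 14 MB:
- D+F+H: size 7+3+3=13, value 30+13+21=64
- F+G+H: size 3+8+3=14, value 13+28+21=62
- C+E+H: size 5+5+3=13, value 25+14+21=60
- C+F+H: size 5+3+3=11, value 25+13+21=59
Best: 64 pts.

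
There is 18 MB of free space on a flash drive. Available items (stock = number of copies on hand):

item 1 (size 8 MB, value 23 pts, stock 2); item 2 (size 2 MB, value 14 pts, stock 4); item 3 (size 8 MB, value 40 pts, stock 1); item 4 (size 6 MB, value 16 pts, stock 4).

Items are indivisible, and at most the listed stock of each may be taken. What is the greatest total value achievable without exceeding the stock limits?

96 pts

Top feasible selections:
- 4×item 2 + 1×item 3: size 16, value 96
- 2×item 2 + 1×item 3 + 1×item 4: size 18, value 84
- 3×item 2 + 1×item 3: size 14, value 82
- 1×item 1 + 4×item 2: size 16, value 79
Best: 96 pts.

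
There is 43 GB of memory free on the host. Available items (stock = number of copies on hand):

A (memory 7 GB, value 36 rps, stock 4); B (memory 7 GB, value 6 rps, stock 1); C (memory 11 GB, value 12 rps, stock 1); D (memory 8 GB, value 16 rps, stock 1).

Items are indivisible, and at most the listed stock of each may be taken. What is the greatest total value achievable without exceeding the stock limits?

166 rps

Best selections within memory 43 and stock limits:
- 4×A + 1×B + 1×D: memory 43, value 166
- 4×A + 1×D: memory 36, value 160
- 4×A + 1×C: memory 39, value 156
- 4×A + 1×B: memory 35, value 150
Best: 166 rps.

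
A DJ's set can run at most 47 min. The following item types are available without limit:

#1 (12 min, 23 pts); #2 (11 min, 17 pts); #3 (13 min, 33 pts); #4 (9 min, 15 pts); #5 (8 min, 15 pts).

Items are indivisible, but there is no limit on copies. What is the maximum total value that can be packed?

114 pts

Best value-per-unit is #3 at 33/13; filling with it alone gives 3×33 = 99.
Optimal mix: 3×#3 + 1×#5 → duration 47, value 114.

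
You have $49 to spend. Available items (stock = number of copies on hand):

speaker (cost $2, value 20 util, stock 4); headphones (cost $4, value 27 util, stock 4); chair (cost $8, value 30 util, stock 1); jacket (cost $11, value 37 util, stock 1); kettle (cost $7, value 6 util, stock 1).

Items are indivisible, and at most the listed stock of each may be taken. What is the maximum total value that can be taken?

Top feasible selections:
- 4×speaker + 4×headphones + 1×chair + 1×jacket: cost 43, value 255
- 3×speaker + 4×headphones + 1×chair + 1×jacket + 1×kettle: cost 48, value 241
- 3×speaker + 4×headphones + 1×chair + 1×jacket: cost 41, value 235
- 4×speaker + 3×headphones + 1×chair + 1×jacket + 1×kettle: cost 46, value 234
Best: 255 util.

255 util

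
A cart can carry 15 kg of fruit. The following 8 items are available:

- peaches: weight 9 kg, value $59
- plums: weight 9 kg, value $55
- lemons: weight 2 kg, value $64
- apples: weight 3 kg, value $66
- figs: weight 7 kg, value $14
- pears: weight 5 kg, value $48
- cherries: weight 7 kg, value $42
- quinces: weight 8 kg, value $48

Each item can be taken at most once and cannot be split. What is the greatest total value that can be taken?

$189

Check high-value combinations within 15 kg:
- peaches+lemons+apples: weight 9+2+3=14, value 59+64+66=189
- plums+lemons+apples: weight 9+2+3=14, value 55+64+66=185
- lemons+apples+pears: weight 2+3+5=10, value 64+66+48=178
- lemons+apples+quinces: weight 2+3+8=13, value 64+66+48=178
Best: $189.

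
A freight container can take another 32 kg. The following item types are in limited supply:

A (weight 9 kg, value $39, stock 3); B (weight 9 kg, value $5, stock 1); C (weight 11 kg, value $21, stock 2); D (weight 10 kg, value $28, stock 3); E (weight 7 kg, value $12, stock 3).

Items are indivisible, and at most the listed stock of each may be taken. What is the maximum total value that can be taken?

$117

Top feasible selections:
- 3×A: weight 27, value 117
- 2×A + 1×D: weight 28, value 106
- 2×A + 2×E: weight 32, value 102
- 2×A + 1×C: weight 29, value 99
Best: $117.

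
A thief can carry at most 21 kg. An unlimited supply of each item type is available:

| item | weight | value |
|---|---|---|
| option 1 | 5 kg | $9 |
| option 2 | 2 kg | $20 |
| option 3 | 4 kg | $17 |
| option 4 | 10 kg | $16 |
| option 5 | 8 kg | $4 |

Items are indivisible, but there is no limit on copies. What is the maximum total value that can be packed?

Best value-per-unit is option 2 at 20/2, and filling with it alone uses weight 10×2=20. No mix of the others beats 10×20 = 200.

$200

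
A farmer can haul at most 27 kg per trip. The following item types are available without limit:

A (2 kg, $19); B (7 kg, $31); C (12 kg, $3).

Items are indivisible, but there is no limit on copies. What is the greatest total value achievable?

Best value-per-unit is A at 19/2, and filling with it alone uses weight 13×2=26. No mix of the others beats 13×19 = 247.

$247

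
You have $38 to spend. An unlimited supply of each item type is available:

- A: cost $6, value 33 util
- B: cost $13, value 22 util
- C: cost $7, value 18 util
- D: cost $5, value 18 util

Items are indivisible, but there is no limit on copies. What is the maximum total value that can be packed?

198 util

Best value-per-unit is A at 33/6, and filling with it alone uses cost 6×6=36. No mix of the others beats 6×33 = 198.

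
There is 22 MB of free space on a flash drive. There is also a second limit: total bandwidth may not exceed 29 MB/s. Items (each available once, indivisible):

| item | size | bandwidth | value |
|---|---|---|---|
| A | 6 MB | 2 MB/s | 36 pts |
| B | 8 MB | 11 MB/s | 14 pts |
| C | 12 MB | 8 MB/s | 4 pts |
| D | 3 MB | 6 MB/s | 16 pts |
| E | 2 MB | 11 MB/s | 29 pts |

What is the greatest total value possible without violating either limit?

Feasible sets respecting both limits:
- A+D+E: size 11, bandwidth 19, value 81
- A+B+E: size 16, bandwidth 24, value 79
- A+C+E: size 20, bandwidth 21, value 69
- A+B+D: size 17, bandwidth 19, value 66
Best: 81 pts.

81 pts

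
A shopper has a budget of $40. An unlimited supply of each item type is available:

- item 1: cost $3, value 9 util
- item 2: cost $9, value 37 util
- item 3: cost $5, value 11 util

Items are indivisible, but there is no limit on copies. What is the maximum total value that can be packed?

Best value-per-unit is item 2 at 37/9; filling with it alone gives 4×37 = 148.
Optimal mix: 1×item 1 + 4×item 2 → cost 39, value 157.

157 util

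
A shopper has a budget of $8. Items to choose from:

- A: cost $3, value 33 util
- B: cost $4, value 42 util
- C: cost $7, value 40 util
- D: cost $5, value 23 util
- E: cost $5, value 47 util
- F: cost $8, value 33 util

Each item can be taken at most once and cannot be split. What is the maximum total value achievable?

Check high-value combinations within $8:
- A+E: cost 3+5=8, value 33+47=80
- A+B: cost 3+4=7, value 33+42=75
- A+D: cost 3+5=8, value 33+23=56
- E: cost 5, value 47
Best: 80 util.

80 util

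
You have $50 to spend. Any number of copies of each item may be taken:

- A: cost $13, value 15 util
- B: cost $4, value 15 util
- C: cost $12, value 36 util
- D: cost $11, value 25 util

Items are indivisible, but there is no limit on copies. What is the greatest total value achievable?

Best value-per-unit is B at 15/4, and filling with it alone uses cost 12×4=48. No mix of the others beats 12×15 = 180.

180 util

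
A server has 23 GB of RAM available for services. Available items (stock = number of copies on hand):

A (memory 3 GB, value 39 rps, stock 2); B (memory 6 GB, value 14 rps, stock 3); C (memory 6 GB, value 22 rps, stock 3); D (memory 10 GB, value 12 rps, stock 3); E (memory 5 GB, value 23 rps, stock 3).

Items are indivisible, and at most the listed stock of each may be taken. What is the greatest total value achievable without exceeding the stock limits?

147 rps

Top feasible selections:
- 2×A + 3×E: memory 21, value 147
- 2×A + 1×C + 2×E: memory 22, value 146
- 2×A + 2×C + 1×E: memory 23, value 145
- 2×A + 1×B + 2×E: memory 22, value 138
Best: 147 rps.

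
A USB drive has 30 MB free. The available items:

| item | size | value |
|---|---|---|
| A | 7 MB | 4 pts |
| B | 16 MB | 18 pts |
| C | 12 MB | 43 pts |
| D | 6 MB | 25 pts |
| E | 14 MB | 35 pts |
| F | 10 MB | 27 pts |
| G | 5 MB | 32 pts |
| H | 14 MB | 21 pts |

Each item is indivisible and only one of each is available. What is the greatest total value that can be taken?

This is a 0/1 knapsack; check combinations near the capacity.
- A+C+D+G: size 7+12+6+5=30, value 4+43+25+32=104
- C+F+G: size 12+10+5=27, value 43+27+32=102
- C+D+G: size 12+6+5=23, value 43+25+32=100
- C+D+F: size 12+6+10=28, value 43+25+27=95
Best: 104 pts.

104 pts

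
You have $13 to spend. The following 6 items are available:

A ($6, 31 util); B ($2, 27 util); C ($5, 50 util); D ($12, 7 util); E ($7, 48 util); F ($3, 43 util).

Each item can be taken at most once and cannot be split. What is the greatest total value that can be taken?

Check high-value combinations within $13:
- B+C+F: cost 2+5+3=10, value 27+50+43=120
- B+E+F: cost 2+7+3=12, value 27+48+43=118
- A+B+C: cost 6+2+5=13, value 31+27+50=108
Best: 120 util.

120 util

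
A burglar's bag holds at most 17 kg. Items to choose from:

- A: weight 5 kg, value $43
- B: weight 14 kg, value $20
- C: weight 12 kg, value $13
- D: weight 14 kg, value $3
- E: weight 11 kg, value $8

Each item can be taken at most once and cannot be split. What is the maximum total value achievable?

This is a 0/1 knapsack; check combinations near the capacity.
- A+C: weight 5+12=17, value 43+13=56
- A+E: weight 5+11=16, value 43+8=51
- A: weight 5, value 43
- B: weight 14, value 20
- C: weight 12, value 13
Best: $56.

$56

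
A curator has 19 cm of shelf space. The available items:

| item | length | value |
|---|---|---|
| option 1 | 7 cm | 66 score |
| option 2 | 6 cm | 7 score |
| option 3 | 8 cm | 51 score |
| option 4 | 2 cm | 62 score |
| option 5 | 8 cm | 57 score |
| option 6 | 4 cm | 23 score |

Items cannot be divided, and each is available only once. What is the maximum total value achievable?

Check high-value combinations within 19 cm:
- option 1+option 4+option 5: length 7+2+8=17, value 66+62+57=185
- option 1+option 3+option 4: length 7+8+2=17, value 66+51+62=179
- option 3+option 4+option 5: length 8+2+8=18, value 51+62+57=170
- option 1+option 2+option 4+option 6: length 7+6+2+4=19, value 66+7+62+23=158
Best: 185 score.

185 score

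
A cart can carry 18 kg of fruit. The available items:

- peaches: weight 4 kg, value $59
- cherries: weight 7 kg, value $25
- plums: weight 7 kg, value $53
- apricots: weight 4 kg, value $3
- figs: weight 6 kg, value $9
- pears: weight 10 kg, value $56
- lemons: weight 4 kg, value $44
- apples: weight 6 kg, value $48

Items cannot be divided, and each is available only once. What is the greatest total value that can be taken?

$160

This is a 0/1 knapsack; check combinations near the capacity.
- peaches+plums+apples: weight 4+7+6=17, value 59+53+48=160
- peaches+pears+lemons: weight 4+10+4=18, value 59+56+44=159
- peaches+plums+lemons: weight 4+7+4=15, value 59+53+44=156
Best: $160.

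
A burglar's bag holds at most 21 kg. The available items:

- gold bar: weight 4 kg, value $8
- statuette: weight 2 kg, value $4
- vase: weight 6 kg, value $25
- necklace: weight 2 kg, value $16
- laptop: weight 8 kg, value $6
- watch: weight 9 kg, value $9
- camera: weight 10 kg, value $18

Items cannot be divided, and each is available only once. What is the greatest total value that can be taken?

Check high-value combinations within 21 kg:
- statuette+vase+necklace+camera: weight 2+6+2+10=20, value 4+25+16+18=63
- vase+necklace+camera: weight 6+2+10=18, value 25+16+18=59
- gold bar+vase+necklace+watch: weight 4+6+2+9=21, value 8+25+16+9=58
Best: $63.

$63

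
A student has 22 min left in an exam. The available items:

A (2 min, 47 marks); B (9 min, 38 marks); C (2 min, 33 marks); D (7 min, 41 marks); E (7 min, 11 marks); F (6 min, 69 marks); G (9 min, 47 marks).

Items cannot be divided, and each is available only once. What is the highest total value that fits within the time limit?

Check high-value combinations within 22 min:
- A+C+F+G: time 2+2+6+9=19, value 47+33+69+47=196
- A+C+D+F: time 2+2+7+6=17, value 47+33+41+69=190
- A+B+C+F: time 2+9+2+6=19, value 47+38+33+69=187
- A+C+D+G: time 2+2+7+9=20, value 47+33+41+47=168
- A+D+E+F: time 2+7+7+6=22, value 47+41+11+69=168
Best: 196 marks.

196 marks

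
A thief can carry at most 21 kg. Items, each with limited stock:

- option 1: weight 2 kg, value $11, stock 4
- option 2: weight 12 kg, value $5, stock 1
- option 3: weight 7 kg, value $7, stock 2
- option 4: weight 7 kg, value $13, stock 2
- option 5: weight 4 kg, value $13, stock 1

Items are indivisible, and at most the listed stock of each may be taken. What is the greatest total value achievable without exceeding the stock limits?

$70

Best selections within weight 21 and stock limits:
- 4×option 1 + 1×option 4 + 1×option 5: weight 19, value 70
- 4×option 1 + 1×option 3 + 1×option 5: weight 19, value 64
- 3×option 1 + 1×option 4 + 1×option 5: weight 17, value 59
- 3×option 1 + 2×option 4: weight 20, value 59
Best: $70.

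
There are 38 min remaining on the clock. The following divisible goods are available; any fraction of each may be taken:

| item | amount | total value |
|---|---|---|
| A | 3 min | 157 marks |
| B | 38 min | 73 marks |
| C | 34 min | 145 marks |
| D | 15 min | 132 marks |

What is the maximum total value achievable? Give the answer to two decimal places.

374.29

Take in order of value per unit:
- A (157/3 per unit): all 3 → value 157, running total 157.00
- D (132/15 per unit): all 15 → value 132, running total 289.00
- C (145/34 per unit): 20 of 34 → value 20×145/34 = 85.2941, running total 374.29
Total 374.29.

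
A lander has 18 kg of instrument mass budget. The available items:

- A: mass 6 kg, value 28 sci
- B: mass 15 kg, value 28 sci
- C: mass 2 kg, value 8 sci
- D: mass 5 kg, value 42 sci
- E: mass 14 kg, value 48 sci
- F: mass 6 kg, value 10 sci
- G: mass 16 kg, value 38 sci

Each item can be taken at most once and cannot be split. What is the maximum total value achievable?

80 sci

Check high-value combinations within 18 kg:
- A+D+F: mass 6+5+6=17, value 28+42+10=80
- A+C+D: mass 6+2+5=13, value 28+8+42=78
- A+D: mass 6+5=11, value 28+42=70
Best: 80 sci.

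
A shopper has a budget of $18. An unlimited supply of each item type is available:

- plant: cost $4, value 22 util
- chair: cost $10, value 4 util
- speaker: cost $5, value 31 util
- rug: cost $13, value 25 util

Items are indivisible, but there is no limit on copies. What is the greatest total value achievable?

106 util

Best value-per-unit is speaker at 31/5; filling with it alone gives 3×31 = 93.
Optimal mix: 2×plant + 2×speaker → cost 18, value 106.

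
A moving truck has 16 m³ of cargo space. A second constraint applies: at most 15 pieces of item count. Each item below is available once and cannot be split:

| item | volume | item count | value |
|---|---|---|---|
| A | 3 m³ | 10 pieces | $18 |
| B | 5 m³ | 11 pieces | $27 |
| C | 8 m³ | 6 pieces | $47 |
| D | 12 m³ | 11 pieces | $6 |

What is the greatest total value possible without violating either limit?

$47

Feasible sets respecting both limits:
- C: volume 8, item count 6, value 47
- B: volume 5, item count 11, value 27
- A: volume 3, item count 10, value 18
- D: volume 12, item count 11, value 6
Best: $47.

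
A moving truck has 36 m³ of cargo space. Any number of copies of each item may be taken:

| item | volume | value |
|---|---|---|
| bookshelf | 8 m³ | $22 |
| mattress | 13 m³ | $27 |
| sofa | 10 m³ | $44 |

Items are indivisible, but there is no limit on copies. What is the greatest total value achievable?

$132

Best value-per-unit is sofa at 44/10; filling with it alone gives 3×44 = 132.
Optimal mix: 2×bookshelf + 2×sofa → volume 36, value 132.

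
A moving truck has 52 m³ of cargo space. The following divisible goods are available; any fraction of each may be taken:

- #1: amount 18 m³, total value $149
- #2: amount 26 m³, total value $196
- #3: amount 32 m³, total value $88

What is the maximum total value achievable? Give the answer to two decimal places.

367.00

Take in order of value per unit:
- #1 (149/18 per unit): all 18 → value 149, running total 149.00
- #2 (196/26 per unit): all 26 → value 196, running total 345.00
- #3 (88/32 per unit): 8 of 32 → value 8×88/32 = 22.0000, running total 367.00
Total 367.00.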